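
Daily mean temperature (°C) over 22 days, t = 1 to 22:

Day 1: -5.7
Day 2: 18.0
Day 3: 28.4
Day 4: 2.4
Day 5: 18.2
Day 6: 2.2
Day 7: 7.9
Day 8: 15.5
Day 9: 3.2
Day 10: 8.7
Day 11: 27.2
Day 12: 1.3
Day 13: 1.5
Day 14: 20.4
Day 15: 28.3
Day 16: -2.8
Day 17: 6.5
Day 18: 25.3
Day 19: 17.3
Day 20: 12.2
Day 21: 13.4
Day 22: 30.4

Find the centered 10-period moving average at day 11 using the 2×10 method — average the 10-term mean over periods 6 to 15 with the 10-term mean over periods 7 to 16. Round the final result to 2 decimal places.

11.37

Sum over 6–15: 2.2 + 7.9 + 15.5 + 3.2 + 8.7 + 27.2 + 1.3 + 1.5 + 20.4 + 28.3 = 116.2
Sum over 7–16: 7.9 + 15.5 + 3.2 + 8.7 + 27.2 + 1.3 + 1.5 + 20.4 + 28.3 + (-2.8) = 111.2
CMA at t=11 = (116.2 + 111.2) / (2·10) = 227.4 / 20 = 11.37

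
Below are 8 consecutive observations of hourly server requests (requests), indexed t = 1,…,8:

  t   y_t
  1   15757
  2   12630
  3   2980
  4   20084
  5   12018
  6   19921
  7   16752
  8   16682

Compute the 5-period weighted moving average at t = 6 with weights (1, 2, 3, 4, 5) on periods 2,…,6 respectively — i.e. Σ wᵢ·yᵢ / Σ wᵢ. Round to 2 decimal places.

15101.27

Weighted sum: 1·12630 + 2·2980 + 3·20084 + 4·12018 + 5·19921 = 12630 + 5960 + 60252 + 48072 + 99605 = 226519
Weight total: 1 + 2 + 3 + 4 + 5 = 15
WMA = 226519 / 15 = 15101.27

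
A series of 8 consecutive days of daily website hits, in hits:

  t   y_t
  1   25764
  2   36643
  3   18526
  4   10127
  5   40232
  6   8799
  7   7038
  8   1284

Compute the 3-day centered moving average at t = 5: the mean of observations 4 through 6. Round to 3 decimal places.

Sum of periods 4–6: 10127 + 40232 + 8799 = 59158
Divide by 3: 59158 / 3 = 19719.333

19719.333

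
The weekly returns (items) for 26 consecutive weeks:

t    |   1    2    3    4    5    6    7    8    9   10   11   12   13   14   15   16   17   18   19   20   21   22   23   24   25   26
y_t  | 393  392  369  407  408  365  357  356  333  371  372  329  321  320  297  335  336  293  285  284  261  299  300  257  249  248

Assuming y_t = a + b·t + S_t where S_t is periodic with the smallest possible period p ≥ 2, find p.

6

First differences y_{t+1} − y_t: -1, -23, 38, 1, -43, -8, -1, -23, 38, 1, -43, -8, -1, -23, …
The difference pattern repeats every 6 terms and not for any smaller step, so p = 6.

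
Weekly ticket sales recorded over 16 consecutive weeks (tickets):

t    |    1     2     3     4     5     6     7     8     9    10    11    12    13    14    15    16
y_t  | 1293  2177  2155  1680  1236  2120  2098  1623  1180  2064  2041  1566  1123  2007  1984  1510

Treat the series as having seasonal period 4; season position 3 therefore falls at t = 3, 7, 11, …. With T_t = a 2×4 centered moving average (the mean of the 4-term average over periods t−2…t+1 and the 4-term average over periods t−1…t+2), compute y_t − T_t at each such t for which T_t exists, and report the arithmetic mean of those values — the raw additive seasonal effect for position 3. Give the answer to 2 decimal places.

335.67

Season position 3 occurs at t = 3, 7, 11 (where T_t is defined).
t=3: T_3 = 1819.1250; y_3 − T_3 = 2155 − 1819.1250 = 335.8750
t=7: T_7 = 1762.2500; y_7 − T_7 = 2098 − 1762.2500 = 335.7500
t=11: T_11 = 1705.6250; y_11 − T_11 = 2041 − 1705.6250 = 335.3750
Mean deviation: (335.8750 + 335.7500 + 335.3750) / 3 = 335.67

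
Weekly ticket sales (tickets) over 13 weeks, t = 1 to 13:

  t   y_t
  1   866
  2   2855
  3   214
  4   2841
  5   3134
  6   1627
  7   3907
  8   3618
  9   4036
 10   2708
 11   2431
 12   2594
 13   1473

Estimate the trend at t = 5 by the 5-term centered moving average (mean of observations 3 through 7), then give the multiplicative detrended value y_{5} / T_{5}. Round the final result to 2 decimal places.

Trend T_5 = (214 + 2841 + 3134 + 1627 + 3907) / 5 = 11723/5 = 2344.6000
Ratio to trend: 3134 / 2344.6000 = 1.34

1.34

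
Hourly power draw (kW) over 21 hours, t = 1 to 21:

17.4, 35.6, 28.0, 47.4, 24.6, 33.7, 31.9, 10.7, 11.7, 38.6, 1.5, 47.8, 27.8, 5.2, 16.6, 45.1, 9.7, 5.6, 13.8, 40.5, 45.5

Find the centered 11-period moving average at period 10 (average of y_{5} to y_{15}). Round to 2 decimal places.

Sum of periods 5–15: 24.6 + 33.7 + 31.9 + 10.7 + 11.7 + 38.6 + 1.5 + 47.8 + 27.8 + 5.2 + 16.6 = 250.1
Divide by 11: 250.1 / 11 = 22.74

22.74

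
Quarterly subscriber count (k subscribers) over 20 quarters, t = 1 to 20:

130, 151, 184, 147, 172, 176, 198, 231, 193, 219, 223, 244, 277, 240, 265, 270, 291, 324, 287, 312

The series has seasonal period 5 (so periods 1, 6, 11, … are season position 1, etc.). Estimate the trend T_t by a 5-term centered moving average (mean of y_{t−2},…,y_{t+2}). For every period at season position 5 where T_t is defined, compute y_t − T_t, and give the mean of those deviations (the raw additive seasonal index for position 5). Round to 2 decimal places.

Season position 5 occurs at t = 5, 10, 15 (where T_t is defined).
t=5: T_5 = 175.4000; y_5 − T_5 = 172 − 175.4000 = -3.4000
t=10: T_10 = 222.0000; y_10 − T_10 = 219 − 222.0000 = -3.0000
t=15: T_15 = 268.6000; y_15 − T_15 = 265 − 268.6000 = -3.6000
Mean deviation: (-3.4000 + -3.0000 + -3.6000) / 3 = -3.33

-3.33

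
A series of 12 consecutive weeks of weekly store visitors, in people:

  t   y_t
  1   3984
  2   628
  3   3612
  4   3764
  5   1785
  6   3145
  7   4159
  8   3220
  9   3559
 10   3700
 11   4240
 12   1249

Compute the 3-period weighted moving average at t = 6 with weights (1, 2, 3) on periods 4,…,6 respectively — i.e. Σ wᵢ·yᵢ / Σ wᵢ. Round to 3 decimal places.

2794.833

Weighted sum: 1·3764 + 2·1785 + 3·3145 = 3764 + 3570 + 9435 = 16769
Weight total: 1 + 2 + 3 = 6
WMA = 16769 / 6 = 2794.833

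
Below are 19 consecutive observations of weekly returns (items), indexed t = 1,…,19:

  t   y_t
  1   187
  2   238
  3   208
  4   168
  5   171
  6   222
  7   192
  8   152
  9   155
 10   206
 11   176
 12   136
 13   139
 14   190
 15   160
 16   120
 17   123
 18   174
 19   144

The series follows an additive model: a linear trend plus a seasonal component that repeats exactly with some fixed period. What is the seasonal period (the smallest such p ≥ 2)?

4

First differences y_{t+1} − y_t: 51, -30, -40, 3, 51, -30, -40, 3, 51, -30, …
The difference pattern repeats every 4 terms and not for any smaller step, so p = 4.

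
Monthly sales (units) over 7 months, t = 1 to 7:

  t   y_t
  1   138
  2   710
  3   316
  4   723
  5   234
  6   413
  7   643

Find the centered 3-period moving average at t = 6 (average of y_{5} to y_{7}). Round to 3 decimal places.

430.000

Sum of periods 5–7: 234 + 413 + 643 = 1290
Divide by 3: 1290 / 3 = 430.000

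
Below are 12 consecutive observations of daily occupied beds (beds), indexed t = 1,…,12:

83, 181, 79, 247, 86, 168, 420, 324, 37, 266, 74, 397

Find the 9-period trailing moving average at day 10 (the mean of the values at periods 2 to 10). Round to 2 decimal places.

Sum of periods 2–10: 181 + 79 + 247 + 86 + 168 + 420 + 324 + 37 + 266 = 1808
Divide by 9: 1808 / 9 = 200.89

200.89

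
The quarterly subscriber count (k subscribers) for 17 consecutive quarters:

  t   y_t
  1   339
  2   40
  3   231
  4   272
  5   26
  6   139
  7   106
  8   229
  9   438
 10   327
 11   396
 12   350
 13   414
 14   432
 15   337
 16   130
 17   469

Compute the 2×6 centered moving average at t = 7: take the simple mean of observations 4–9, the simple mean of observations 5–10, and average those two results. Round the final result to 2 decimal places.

Sum over 4–9: 272 + 26 + 139 + 106 + 229 + 438 = 1210
Sum over 5–10: 26 + 139 + 106 + 229 + 438 + 327 = 1265
CMA at t=7 = (1210 + 1265) / (2·6) = 2475 / 12 = 206.25

206.25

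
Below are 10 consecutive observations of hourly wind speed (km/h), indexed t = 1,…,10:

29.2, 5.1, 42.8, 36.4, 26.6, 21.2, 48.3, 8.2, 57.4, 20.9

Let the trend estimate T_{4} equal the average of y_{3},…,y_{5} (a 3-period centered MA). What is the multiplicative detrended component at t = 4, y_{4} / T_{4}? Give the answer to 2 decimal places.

1.03

Trend T_4 = (42.8 + 36.4 + 26.6) / 3 = 105.8/3 = 35.2667
Ratio to trend: 36.4 / 35.2667 = 1.03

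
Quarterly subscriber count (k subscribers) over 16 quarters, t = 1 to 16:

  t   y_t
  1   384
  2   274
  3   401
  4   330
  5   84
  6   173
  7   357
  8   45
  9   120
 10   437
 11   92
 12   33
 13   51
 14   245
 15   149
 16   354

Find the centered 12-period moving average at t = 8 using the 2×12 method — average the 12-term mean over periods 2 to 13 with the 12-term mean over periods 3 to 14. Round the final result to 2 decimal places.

Sum over 2–13: 274 + 401 + 330 + 84 + 173 + 357 + 45 + 120 + 437 + 92 + 33 + 51 = 2397
Sum over 3–14: 401 + 330 + 84 + 173 + 357 + 45 + 120 + 437 + 92 + 33 + 51 + 245 = 2368
CMA at t=8 = (2397 + 2368) / (2·12) = 4765 / 24 = 198.54

198.54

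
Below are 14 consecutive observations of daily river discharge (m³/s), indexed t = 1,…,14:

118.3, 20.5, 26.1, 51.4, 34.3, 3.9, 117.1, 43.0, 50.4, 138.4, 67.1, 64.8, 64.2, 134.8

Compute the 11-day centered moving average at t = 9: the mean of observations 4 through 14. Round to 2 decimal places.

69.95

Sum of periods 4–14: 51.4 + 34.3 + 3.9 + 117.1 + 43.0 + 50.4 + 138.4 + 67.1 + 64.8 + 64.2 + 134.8 = 769.4
Divide by 11: 769.4 / 11 = 69.95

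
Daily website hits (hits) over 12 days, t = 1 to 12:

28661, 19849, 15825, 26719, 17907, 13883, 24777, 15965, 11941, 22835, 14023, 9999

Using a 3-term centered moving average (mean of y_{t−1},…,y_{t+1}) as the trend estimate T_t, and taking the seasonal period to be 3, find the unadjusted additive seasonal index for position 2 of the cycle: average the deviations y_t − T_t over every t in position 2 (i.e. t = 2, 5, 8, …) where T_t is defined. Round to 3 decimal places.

Season position 2 occurs at t = 2, 5, 8, 11 (where T_t is defined).
t=2: T_2 = 21445.00000; y_2 − T_2 = 19849 − 21445.00000 = -1596.00000
t=5: T_5 = 19503.00000; y_5 − T_5 = 17907 − 19503.00000 = -1596.00000
t=8: T_8 = 17561.00000; y_8 − T_8 = 15965 − 17561.00000 = -1596.00000
t=11: T_11 = 15619.00000; y_11 − T_11 = 14023 − 15619.00000 = -1596.00000
Mean deviation: (-1596.00000 + -1596.00000 + -1596.00000 + -1596.00000) / 4 = -1596.000

-1596.000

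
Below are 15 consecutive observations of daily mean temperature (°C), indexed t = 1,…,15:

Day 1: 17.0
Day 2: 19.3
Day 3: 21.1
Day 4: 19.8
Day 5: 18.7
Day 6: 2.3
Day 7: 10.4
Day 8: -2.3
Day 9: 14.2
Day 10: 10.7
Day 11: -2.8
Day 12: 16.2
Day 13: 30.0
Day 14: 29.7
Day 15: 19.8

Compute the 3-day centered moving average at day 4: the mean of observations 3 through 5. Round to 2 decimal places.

Sum of periods 3–5: 21.1 + 19.8 + 18.7 = 59.6
Divide by 3: 59.6 / 3 = 19.87

19.87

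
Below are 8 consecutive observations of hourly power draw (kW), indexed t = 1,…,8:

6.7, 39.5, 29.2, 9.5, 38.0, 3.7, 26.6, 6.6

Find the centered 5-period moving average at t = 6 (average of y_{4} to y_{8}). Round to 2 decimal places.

Sum of periods 4–8: 9.5 + 38.0 + 3.7 + 26.6 + 6.6 = 84.4
Divide by 5: 84.4 / 5 = 16.88

16.88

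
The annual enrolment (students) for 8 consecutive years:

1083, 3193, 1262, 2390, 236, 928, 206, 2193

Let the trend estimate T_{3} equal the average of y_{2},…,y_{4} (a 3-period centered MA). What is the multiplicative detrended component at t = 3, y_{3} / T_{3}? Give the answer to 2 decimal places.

0.55

Trend T_3 = (3193 + 1262 + 2390) / 3 = 6845/3 = 2281.6667
Ratio to trend: 1262 / 2281.6667 = 0.55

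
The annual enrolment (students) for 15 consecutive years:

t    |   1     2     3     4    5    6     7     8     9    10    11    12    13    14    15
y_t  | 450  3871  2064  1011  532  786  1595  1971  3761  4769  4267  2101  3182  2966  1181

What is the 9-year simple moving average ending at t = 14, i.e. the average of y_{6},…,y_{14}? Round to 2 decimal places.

Sum of periods 6–14: 786 + 1595 + 1971 + 3761 + 4769 + 4267 + 2101 + 3182 + 2966 = 25398
Divide by 9: 25398 / 9 = 2822.00

2822.00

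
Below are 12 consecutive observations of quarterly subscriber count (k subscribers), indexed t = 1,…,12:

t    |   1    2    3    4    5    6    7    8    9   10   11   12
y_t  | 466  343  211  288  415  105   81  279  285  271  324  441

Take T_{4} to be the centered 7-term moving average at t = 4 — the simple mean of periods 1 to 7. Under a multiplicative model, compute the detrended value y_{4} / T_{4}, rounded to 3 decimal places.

1.056

Trend T_4 = (466 + 343 + 211 + 288 + 415 + 105 + 81) / 7 = 1909/7 = 272.71429
Ratio to trend: 288 / 272.71429 = 1.056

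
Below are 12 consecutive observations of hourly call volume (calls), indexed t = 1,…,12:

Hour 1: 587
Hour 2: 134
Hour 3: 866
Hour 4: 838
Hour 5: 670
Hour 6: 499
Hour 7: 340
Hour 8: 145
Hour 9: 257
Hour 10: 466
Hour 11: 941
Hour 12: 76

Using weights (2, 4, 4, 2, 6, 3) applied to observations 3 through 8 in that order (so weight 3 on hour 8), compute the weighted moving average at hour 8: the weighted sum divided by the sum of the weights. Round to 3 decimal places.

Weighted sum: 2·866 + 4·838 + 4·670 + 2·499 + 6·340 + 3·145 = 1732 + 3352 + 2680 + 998 + 2040 + 435 = 11237
Weight total: 2 + 4 + 4 + 2 + 6 + 3 = 21
WMA = 11237 / 21 = 535.095

535.095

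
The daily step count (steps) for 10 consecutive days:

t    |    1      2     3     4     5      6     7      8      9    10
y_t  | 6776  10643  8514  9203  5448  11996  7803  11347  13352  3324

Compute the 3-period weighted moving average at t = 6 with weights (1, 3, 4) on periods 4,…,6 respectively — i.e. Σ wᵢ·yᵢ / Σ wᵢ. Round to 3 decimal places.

Weighted sum: 1·9203 + 3·5448 + 4·11996 = 9203 + 16344 + 47984 = 73531
Weight total: 1 + 3 + 4 = 8
WMA = 73531 / 8 = 9191.375

9191.375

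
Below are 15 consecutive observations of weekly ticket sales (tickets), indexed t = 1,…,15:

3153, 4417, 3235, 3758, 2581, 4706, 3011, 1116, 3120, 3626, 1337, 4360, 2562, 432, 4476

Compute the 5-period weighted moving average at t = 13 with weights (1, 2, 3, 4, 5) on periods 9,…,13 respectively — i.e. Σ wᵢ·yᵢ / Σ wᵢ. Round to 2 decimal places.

2975.53

Weighted sum: 1·3120 + 2·3626 + 3·1337 + 4·4360 + 5·2562 = 3120 + 7252 + 4011 + 17440 + 12810 = 44633
Weight total: 1 + 2 + 3 + 4 + 5 = 15
WMA = 44633 / 15 = 2975.53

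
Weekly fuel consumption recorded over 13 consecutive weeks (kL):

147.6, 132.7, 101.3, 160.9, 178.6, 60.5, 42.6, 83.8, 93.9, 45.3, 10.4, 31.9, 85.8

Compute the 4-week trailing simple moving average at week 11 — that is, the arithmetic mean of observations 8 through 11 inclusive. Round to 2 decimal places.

58.35

Sum of periods 8–11: 83.8 + 93.9 + 45.3 + 10.4 = 233.4
Divide by 4: 233.4 / 4 = 58.35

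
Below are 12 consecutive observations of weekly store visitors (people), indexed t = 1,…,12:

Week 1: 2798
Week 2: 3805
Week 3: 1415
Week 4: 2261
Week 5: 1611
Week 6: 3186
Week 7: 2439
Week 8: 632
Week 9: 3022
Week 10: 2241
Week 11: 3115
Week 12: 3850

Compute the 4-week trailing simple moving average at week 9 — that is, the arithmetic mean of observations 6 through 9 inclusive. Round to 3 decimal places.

2319.750

Sum of periods 6–9: 3186 + 2439 + 632 + 3022 = 9279
Divide by 4: 9279 / 4 = 2319.750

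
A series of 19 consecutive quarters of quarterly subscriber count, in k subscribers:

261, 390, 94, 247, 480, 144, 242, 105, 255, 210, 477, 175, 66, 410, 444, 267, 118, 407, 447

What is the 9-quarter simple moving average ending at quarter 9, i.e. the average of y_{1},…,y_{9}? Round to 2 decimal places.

246.44

Sum of periods 1–9: 261 + 390 + 94 + 247 + 480 + 144 + 242 + 105 + 255 = 2218
Divide by 9: 2218 / 9 = 246.44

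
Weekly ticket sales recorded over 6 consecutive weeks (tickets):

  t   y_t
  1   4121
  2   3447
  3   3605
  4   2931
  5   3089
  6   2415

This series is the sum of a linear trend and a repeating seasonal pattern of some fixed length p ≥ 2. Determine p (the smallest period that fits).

First differences y_{t+1} − y_t: -674, 158, -674, 158, -674, …
The difference pattern repeats every 2 terms and not for any smaller step, so p = 2.

2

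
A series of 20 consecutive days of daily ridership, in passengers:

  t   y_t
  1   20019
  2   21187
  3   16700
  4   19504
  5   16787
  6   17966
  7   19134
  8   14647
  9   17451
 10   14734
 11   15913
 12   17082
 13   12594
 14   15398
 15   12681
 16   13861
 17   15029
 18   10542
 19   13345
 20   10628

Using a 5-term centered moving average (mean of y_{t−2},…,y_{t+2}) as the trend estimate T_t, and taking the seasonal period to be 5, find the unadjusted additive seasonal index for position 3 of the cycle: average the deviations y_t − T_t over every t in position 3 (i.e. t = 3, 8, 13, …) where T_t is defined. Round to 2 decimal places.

Season position 3 occurs at t = 3, 8, 13, 18 (where T_t is defined).
t=3: T_3 = 18839.4000; y_3 − T_3 = 16700 − 18839.4000 = -2139.4000
t=8: T_8 = 16786.4000; y_8 − T_8 = 14647 − 16786.4000 = -2139.4000
t=13: T_13 = 14733.6000; y_13 − T_13 = 12594 − 14733.6000 = -2139.6000
t=18: T_18 = 12681.0000; y_18 − T_18 = 10542 − 12681.0000 = -2139.0000
Mean deviation: (-2139.4000 + -2139.4000 + -2139.6000 + -2139.0000) / 4 = -2139.35

-2139.35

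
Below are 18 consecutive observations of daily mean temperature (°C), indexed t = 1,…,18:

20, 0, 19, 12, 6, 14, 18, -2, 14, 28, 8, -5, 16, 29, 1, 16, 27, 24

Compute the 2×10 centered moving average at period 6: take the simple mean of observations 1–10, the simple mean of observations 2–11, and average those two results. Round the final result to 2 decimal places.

Sum over 1–10: 20 + 0 + 19 + 12 + 6 + 14 + 18 + (-2) + 14 + 28 = 129
Sum over 2–11: 0 + 19 + 12 + 6 + 14 + 18 + (-2) + 14 + 28 + 8 = 117
CMA at t=6 = (129 + 117) / (2·10) = 246 / 20 = 12.30

12.30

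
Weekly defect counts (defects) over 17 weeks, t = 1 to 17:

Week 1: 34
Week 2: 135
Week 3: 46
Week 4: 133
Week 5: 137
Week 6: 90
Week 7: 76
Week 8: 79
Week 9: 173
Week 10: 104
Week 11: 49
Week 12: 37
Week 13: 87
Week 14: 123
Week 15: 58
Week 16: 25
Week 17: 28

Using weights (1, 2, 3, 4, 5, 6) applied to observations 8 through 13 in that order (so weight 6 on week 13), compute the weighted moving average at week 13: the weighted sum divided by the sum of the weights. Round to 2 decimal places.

Weighted sum: 1·79 + 2·173 + 3·104 + 4·49 + 5·37 + 6·87 = 79 + 346 + 312 + 196 + 185 + 522 = 1640
Weight total: 1 + 2 + 3 + 4 + 5 + 6 = 21
WMA = 1640 / 21 = 78.10

78.10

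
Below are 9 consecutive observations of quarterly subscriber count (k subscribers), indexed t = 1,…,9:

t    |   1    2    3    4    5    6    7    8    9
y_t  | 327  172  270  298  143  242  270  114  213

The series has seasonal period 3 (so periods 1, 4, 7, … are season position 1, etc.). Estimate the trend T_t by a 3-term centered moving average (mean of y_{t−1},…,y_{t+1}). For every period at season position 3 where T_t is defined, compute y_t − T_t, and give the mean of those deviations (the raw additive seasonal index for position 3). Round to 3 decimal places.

23.500

Season position 3 occurs at t = 3, 6 (where T_t is defined).
t=3: T_3 = 246.66667; y_3 − T_3 = 270 − 246.66667 = 23.33333
t=6: T_6 = 218.33333; y_6 − T_6 = 242 − 218.33333 = 23.66667
Mean deviation: (23.33333 + 23.66667) / 2 = 23.500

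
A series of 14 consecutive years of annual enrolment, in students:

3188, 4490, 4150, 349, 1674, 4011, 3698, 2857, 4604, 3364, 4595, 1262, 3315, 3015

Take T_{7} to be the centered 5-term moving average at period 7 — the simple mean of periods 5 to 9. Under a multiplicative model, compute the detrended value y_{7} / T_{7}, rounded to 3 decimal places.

1.098

Trend T_7 = (1674 + 4011 + 3698 + 2857 + 4604) / 5 = 16844/5 = 3368.80000
Ratio to trend: 3698 / 3368.80000 = 1.098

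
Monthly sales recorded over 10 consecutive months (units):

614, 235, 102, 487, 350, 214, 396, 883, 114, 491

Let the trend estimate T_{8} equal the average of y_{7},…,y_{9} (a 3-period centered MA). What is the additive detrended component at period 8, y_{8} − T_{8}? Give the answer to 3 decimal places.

418.667

Trend T_8 = (396 + 883 + 114) / 3 = 1393/3 = 464.33333
Detrended value: 883 − 464.33333 = 418.667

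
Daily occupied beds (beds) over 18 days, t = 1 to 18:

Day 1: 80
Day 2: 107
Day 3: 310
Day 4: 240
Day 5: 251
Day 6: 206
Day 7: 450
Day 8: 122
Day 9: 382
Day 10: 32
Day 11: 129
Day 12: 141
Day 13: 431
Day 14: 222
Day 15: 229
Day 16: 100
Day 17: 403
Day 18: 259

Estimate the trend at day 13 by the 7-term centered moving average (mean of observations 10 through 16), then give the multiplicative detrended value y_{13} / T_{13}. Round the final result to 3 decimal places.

2.350

Trend T_13 = (32 + 129 + 141 + 431 + 222 + 229 + 100) / 7 = 1284/7 = 183.42857
Ratio to trend: 431 / 183.42857 = 2.350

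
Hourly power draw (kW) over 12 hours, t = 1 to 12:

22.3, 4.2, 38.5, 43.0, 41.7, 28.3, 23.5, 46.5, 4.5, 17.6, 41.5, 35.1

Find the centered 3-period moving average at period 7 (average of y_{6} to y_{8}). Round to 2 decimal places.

32.77

Sum of periods 6–8: 28.3 + 23.5 + 46.5 = 98.3
Divide by 3: 98.3 / 3 = 32.77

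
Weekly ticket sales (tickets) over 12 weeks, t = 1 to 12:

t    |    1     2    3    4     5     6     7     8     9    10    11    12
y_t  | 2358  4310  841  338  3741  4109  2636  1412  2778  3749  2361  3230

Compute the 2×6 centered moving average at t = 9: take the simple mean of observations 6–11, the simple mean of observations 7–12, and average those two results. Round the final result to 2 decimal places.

Sum over 6–11: 4109 + 2636 + 1412 + 2778 + 3749 + 2361 = 17045
Sum over 7–12: 2636 + 1412 + 2778 + 3749 + 2361 + 3230 = 16166
CMA at t=9 = (17045 + 16166) / (2·6) = 33211 / 12 = 2767.58

2767.58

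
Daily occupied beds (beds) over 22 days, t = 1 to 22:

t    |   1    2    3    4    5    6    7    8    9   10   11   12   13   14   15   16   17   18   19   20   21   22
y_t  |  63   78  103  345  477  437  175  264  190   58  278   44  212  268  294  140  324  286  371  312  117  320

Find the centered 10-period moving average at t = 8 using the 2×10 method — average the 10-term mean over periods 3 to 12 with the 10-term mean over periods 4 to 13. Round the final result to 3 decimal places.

242.550

Sum over 3–12: 103 + 345 + 477 + 437 + 175 + 264 + 190 + 58 + 278 + 44 = 2371
Sum over 4–13: 345 + 477 + 437 + 175 + 264 + 190 + 58 + 278 + 44 + 212 = 2480
CMA at t=8 = (2371 + 2480) / (2·10) = 4851 / 20 = 242.550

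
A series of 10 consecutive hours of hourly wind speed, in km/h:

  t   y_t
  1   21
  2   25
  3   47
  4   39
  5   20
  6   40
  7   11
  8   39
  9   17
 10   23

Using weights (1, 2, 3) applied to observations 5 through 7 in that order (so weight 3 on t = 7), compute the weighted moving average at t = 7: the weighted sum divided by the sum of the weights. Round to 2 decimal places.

Weighted sum: 1·20 + 2·40 + 3·11 = 20 + 80 + 33 = 133
Weight total: 1 + 2 + 3 = 6
WMA = 133 / 6 = 22.17

22.17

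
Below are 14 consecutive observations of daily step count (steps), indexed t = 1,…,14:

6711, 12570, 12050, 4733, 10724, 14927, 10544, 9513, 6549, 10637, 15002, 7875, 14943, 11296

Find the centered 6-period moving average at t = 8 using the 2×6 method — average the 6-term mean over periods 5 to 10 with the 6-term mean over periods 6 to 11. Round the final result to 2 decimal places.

Sum over 5–10: 10724 + 14927 + 10544 + 9513 + 6549 + 10637 = 62894
Sum over 6–11: 14927 + 10544 + 9513 + 6549 + 10637 + 15002 = 67172
CMA at t=8 = (62894 + 67172) / (2·6) = 130066 / 12 = 10838.83

10838.83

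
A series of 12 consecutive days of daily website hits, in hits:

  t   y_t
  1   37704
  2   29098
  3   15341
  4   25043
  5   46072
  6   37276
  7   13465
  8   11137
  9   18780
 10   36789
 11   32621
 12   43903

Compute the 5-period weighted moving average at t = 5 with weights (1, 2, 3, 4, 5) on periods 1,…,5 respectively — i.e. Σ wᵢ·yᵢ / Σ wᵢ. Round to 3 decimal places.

Weighted sum: 1·37704 + 2·29098 + 3·15341 + 4·25043 + 5·46072 = 37704 + 58196 + 46023 + 100172 + 230360 = 472455
Weight total: 1 + 2 + 3 + 4 + 5 = 15
WMA = 472455 / 15 = 31497.000

31497.000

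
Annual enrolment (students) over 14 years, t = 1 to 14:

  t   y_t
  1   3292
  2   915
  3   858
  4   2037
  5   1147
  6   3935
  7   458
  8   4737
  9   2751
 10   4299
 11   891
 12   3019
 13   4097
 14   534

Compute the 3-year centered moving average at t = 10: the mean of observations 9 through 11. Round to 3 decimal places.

Sum of periods 9–11: 2751 + 4299 + 891 = 7941
Divide by 3: 7941 / 3 = 2647.000

2647.000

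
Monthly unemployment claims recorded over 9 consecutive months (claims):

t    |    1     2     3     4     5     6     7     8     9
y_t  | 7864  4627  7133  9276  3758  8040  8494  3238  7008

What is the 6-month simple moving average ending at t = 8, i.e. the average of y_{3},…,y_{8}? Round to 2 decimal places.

Sum of periods 3–8: 7133 + 9276 + 3758 + 8040 + 8494 + 3238 = 39939
Divide by 6: 39939 / 6 = 6656.50

6656.50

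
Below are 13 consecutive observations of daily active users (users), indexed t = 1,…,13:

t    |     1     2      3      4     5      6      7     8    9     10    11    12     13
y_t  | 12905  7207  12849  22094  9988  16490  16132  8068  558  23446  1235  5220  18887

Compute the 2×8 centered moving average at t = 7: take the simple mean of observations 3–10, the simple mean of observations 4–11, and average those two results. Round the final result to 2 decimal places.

12977.25

Sum over 3–10: 12849 + 22094 + 9988 + 16490 + 16132 + 8068 + 558 + 23446 = 109625
Sum over 4–11: 22094 + 9988 + 16490 + 16132 + 8068 + 558 + 23446 + 1235 = 98011
CMA at t=7 = (109625 + 98011) / (2·8) = 207636 / 16 = 12977.25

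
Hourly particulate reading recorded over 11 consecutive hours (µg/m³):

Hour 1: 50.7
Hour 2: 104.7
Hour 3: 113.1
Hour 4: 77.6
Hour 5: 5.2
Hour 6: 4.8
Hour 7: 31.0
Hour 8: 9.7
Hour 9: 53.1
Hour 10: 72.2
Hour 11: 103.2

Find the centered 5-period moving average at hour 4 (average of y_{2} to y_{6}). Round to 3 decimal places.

Sum of periods 2–6: 104.7 + 113.1 + 77.6 + 5.2 + 4.8 = 305.4
Divide by 5: 305.4 / 5 = 61.080

61.080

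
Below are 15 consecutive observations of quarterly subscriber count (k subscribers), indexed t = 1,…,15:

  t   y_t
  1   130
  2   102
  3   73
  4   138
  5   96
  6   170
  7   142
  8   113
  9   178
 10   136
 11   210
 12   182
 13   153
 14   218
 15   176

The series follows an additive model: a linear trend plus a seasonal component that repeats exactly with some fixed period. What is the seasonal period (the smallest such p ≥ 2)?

5

First differences y_{t+1} − y_t: -28, -29, 65, -42, 74, -28, -29, 65, -42, 74, -28, -29, …
The difference pattern repeats every 5 terms and not for any smaller step, so p = 5.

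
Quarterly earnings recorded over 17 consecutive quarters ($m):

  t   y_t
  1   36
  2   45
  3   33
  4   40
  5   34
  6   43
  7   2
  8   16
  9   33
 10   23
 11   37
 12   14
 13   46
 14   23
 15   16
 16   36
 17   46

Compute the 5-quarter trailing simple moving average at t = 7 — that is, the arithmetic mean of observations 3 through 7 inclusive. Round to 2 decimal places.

30.40

Sum of periods 3–7: 33 + 40 + 34 + 43 + 2 = 152
Divide by 5: 152 / 5 = 30.40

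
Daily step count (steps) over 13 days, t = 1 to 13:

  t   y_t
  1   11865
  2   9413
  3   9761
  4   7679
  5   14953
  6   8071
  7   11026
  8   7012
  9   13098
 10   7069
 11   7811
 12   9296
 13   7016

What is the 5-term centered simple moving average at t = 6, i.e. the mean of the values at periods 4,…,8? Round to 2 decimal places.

9748.20

Sum of periods 4–8: 7679 + 14953 + 8071 + 11026 + 7012 = 48741
Divide by 5: 48741 / 5 = 9748.20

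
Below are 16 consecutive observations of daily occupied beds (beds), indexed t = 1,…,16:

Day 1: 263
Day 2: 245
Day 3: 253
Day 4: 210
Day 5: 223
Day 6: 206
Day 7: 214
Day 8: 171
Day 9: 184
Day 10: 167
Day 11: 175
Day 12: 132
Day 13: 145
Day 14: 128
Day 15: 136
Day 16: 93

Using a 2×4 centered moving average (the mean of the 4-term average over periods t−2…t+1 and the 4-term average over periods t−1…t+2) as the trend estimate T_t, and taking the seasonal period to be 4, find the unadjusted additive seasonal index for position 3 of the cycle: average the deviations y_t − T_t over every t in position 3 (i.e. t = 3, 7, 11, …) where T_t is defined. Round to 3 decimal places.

15.333

Season position 3 occurs at t = 3, 7, 11 (where T_t is defined).
t=3: T_3 = 237.75000; y_3 − T_3 = 253 − 237.75000 = 15.25000
t=7: T_7 = 198.62500; y_7 − T_7 = 214 − 198.62500 = 15.37500
t=11: T_11 = 159.62500; y_11 − T_11 = 175 − 159.62500 = 15.37500
Mean deviation: (15.25000 + 15.37500 + 15.37500) / 3 = 15.333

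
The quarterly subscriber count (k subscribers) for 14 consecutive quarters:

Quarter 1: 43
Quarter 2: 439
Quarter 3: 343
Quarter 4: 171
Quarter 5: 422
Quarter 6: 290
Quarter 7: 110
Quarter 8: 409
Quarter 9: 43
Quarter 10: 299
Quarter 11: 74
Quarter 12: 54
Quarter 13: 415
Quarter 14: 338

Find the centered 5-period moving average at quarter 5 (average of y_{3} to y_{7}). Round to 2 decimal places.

267.20

Sum of periods 3–7: 343 + 171 + 422 + 290 + 110 = 1336
Divide by 5: 1336 / 5 = 267.20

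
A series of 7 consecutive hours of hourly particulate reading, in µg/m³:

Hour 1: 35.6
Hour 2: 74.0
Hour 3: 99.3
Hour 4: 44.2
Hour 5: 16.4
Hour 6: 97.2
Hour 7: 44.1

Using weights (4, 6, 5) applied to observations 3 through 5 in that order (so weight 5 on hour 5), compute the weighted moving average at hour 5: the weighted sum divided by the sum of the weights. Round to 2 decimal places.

Weighted sum: 4·99.3 + 6·44.2 + 5·16.4 = 397.2 + 265.2 + 82.0 = 744.4
Weight total: 4 + 6 + 5 = 15
WMA = 744.4 / 15 = 49.63

49.63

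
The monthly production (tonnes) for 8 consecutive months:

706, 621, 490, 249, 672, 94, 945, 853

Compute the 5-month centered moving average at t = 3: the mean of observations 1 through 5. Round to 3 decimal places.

547.600

Sum of periods 1–5: 706 + 621 + 490 + 249 + 672 = 2738
Divide by 5: 2738 / 5 = 547.600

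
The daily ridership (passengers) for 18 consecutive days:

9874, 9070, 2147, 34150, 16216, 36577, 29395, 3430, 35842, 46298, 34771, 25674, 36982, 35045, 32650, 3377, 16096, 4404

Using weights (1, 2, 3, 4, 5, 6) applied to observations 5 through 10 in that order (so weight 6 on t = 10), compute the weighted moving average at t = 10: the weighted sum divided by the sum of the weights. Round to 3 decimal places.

Weighted sum: 1·16216 + 2·36577 + 3·29395 + 4·3430 + 5·35842 + 6·46298 = 16216 + 73154 + 88185 + 13720 + 179210 + 277788 = 648273
Weight total: 1 + 2 + 3 + 4 + 5 + 6 = 21
WMA = 648273 / 21 = 30870.143

30870.143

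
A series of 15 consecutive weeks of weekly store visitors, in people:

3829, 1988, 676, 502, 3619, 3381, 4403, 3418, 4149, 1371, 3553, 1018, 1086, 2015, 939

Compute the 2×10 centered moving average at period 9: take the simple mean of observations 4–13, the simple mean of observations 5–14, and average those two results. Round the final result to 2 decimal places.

2725.65

Sum over 4–13: 502 + 3619 + 3381 + 4403 + 3418 + 4149 + 1371 + 3553 + 1018 + 1086 = 26500
Sum over 5–14: 3619 + 3381 + 4403 + 3418 + 4149 + 1371 + 3553 + 1018 + 1086 + 2015 = 28013
CMA at t=9 = (26500 + 28013) / (2·10) = 54513 / 20 = 2725.65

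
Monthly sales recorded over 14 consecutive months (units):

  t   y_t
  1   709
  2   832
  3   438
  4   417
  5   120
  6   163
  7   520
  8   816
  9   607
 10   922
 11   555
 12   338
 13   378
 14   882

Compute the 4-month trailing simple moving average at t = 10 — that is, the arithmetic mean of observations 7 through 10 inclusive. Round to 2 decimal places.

Sum of periods 7–10: 520 + 816 + 607 + 922 = 2865
Divide by 4: 2865 / 4 = 716.25

716.25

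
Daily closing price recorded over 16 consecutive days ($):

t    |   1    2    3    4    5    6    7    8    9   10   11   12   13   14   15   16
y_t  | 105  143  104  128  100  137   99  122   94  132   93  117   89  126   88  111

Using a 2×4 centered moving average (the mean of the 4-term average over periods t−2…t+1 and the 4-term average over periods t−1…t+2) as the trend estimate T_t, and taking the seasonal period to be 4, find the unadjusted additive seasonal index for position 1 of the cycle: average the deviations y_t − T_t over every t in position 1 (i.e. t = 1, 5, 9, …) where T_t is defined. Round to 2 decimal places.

Season position 1 occurs at t = 5, 9, 13 (where T_t is defined).
t=5: T_5 = 116.6250; y_5 − T_5 = 100 − 116.6250 = -16.6250
t=9: T_9 = 111.0000; y_9 − T_9 = 94 − 111.0000 = -17.0000
t=13: T_13 = 105.6250; y_13 − T_13 = 89 − 105.6250 = -16.6250
Mean deviation: (-16.6250 + -17.0000 + -16.6250) / 3 = -16.75

-16.75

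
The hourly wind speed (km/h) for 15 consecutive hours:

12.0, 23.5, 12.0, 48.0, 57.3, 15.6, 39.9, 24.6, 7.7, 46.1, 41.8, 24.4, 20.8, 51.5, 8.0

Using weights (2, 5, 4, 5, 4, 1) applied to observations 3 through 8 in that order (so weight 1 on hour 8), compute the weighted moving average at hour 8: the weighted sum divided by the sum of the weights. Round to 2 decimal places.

Weighted sum: 2·12.0 + 5·48.0 + 4·57.3 + 5·15.6 + 4·39.9 + 1·24.6 = 24.0 + 240.0 + 229.2 + 78.0 + 159.6 + 24.6 = 755.4
Weight total: 2 + 5 + 4 + 5 + 4 + 1 = 21
WMA = 755.4 / 21 = 35.97

35.97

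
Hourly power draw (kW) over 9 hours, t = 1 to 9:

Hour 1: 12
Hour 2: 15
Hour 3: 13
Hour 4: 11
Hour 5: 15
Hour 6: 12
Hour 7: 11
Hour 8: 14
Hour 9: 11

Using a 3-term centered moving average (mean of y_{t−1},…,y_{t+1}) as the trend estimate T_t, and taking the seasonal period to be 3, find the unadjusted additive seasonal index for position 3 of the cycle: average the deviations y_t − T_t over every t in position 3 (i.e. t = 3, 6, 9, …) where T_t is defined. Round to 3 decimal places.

-0.333

Season position 3 occurs at t = 3, 6 (where T_t is defined).
t=3: T_3 = 13.00000; y_3 − T_3 = 13 − 13.00000 = 0.00000
t=6: T_6 = 12.66667; y_6 − T_6 = 12 − 12.66667 = -0.66667
Mean deviation: (0.00000 + -0.66667) / 2 = -0.333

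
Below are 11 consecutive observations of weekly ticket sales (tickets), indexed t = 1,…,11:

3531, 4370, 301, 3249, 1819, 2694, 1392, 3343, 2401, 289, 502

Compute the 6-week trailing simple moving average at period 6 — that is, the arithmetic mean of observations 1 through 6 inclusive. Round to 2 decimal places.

2660.67

Sum of periods 1–6: 3531 + 4370 + 301 + 3249 + 1819 + 2694 = 15964
Divide by 6: 15964 / 6 = 2660.67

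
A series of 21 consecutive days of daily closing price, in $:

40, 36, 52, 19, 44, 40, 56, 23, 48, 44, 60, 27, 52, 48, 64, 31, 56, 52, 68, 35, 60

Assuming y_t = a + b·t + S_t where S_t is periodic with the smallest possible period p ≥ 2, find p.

First differences y_{t+1} − y_t: -4, 16, -33, 25, -4, 16, -33, 25, -4, 16, …
The difference pattern repeats every 4 terms and not for any smaller step, so p = 4.

4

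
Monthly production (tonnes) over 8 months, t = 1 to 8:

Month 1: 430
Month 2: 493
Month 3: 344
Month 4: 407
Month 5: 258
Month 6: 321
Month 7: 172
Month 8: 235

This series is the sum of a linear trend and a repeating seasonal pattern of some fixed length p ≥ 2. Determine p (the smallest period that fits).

2

First differences y_{t+1} − y_t: 63, -149, 63, -149, 63, -149, …
The difference pattern repeats every 2 terms and not for any smaller step, so p = 2.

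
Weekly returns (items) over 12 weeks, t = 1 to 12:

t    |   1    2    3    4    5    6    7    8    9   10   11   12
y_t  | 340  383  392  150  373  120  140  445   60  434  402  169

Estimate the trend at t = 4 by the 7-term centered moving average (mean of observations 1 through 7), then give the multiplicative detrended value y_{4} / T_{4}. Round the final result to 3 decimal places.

0.553

Trend T_4 = (340 + 383 + 392 + 150 + 373 + 120 + 140) / 7 = 1898/7 = 271.14286
Ratio to trend: 150 / 271.14286 = 0.553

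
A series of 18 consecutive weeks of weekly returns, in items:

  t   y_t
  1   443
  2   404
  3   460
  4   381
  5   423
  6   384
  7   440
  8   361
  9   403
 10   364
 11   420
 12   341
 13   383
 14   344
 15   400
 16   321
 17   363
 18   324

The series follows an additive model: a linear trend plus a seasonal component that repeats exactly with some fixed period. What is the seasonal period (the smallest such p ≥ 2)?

4

First differences y_{t+1} − y_t: -39, 56, -79, 42, -39, 56, -79, 42, -39, 56, …
The difference pattern repeats every 4 terms and not for any smaller step, so p = 4.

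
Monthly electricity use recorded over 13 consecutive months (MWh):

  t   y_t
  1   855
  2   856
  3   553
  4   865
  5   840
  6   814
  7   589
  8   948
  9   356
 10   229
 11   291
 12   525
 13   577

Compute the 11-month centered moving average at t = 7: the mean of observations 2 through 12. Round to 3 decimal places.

624.182

Sum of periods 2–12: 856 + 553 + 865 + 840 + 814 + 589 + 948 + 356 + 229 + 291 + 525 = 6866
Divide by 11: 6866 / 11 = 624.182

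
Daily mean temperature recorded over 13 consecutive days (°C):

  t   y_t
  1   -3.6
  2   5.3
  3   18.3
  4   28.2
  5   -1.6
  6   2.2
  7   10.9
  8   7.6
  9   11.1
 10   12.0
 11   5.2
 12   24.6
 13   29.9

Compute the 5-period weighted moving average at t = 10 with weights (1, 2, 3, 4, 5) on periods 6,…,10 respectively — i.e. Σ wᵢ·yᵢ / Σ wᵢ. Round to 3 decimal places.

Weighted sum: 1·2.2 + 2·10.9 + 3·7.6 + 4·11.1 + 5·12.0 = 2.2 + 21.8 + 22.8 + 44.4 + 60.0 = 151.2
Weight total: 1 + 2 + 3 + 4 + 5 = 15
WMA = 151.2 / 15 = 10.080

10.080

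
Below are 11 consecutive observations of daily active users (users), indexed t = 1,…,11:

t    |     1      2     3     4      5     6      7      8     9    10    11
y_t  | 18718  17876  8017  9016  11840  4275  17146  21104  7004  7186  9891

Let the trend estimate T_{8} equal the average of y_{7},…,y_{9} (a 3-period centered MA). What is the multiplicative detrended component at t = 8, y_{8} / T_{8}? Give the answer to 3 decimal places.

1.399

Trend T_8 = (17146 + 21104 + 7004) / 3 = 45254/3 = 15084.66667
Ratio to trend: 21104 / 15084.66667 = 1.399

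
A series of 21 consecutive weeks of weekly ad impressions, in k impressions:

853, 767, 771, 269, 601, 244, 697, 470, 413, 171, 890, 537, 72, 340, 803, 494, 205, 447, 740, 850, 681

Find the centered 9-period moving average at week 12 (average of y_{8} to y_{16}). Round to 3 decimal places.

465.556

Sum of periods 8–16: 470 + 413 + 171 + 890 + 537 + 72 + 340 + 803 + 494 = 4190
Divide by 9: 4190 / 9 = 465.556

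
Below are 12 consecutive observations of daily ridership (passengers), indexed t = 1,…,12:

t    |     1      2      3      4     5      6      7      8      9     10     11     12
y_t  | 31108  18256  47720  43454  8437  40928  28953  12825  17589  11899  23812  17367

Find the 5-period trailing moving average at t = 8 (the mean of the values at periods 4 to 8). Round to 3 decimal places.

Sum of periods 4–8: 43454 + 8437 + 40928 + 28953 + 12825 = 134597
Divide by 5: 134597 / 5 = 26919.400

26919.400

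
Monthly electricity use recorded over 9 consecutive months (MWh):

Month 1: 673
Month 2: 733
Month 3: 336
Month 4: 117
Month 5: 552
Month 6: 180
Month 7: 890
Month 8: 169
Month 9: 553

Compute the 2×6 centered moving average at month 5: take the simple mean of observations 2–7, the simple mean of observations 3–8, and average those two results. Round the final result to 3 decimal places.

421.000

Sum over 2–7: 733 + 336 + 117 + 552 + 180 + 890 = 2808
Sum over 3–8: 336 + 117 + 552 + 180 + 890 + 169 = 2244
CMA at t=5 = (2808 + 2244) / (2·6) = 5052 / 12 = 421.000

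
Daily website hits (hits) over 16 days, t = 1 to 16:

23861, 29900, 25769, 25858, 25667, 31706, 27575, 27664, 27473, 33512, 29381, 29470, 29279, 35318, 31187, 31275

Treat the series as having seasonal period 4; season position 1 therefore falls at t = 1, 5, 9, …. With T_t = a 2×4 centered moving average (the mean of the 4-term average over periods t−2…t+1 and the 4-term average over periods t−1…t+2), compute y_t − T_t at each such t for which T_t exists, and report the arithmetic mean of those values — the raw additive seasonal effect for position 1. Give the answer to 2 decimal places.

-1808.75

Season position 1 occurs at t = 5, 9, 13 (where T_t is defined).
t=5: T_5 = 27475.7500; y_5 − T_5 = 25667 − 27475.7500 = -1808.7500
t=9: T_9 = 29281.7500; y_9 − T_9 = 27473 − 29281.7500 = -1808.7500
t=13: T_13 = 31087.7500; y_13 − T_13 = 29279 − 31087.7500 = -1808.7500
Mean deviation: (-1808.7500 + -1808.7500 + -1808.7500) / 3 = -1808.75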